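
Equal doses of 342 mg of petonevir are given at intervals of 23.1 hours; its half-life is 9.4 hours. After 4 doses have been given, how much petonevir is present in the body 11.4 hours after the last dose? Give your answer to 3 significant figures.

The 4 doses were given 80.7, 57.6, 34.5, 11.4 hours ago.
Total = 342·(1/2)^(80.7/9.4) + 342·(1/2)^(57.6/9.4) + 342·(1/2)^(34.5/9.4) + 342·(1/2)^(11.4/9.4)
      = 0.89054 + 4.8912 + 26.865 + 147.55 ≈ 180.2 mg.

180 mg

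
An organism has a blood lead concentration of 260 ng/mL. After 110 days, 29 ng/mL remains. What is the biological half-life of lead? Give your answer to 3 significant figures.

A/A₀ = 29/260 ≈ 0.11154.
n = log₂(8.9655) ≈ 3.1644 half-lives elapsed in 110 days.
t½ = 110/3.1644 ≈ 34.762 days.

34.8 days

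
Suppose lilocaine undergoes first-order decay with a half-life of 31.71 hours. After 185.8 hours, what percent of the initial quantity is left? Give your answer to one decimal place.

1.7%

n = 185.8/31.71 ≈ 5.8594 half-lives.
Fraction remaining = (1/2)^5.8594 ≈ 0.017225, i.e. 1.7225%.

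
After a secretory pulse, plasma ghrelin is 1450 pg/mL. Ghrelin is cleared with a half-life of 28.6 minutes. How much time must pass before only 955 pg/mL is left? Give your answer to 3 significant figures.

17.2 minutes

Fraction remaining = 955/1450 ≈ 0.65862.
n = log₂(1450/955) = ln(1.5183)/ln 2 ≈ 0.60248 half-lives.
t = n × t½ = 0.60248 × 28.6 ≈ 17.231 minutes.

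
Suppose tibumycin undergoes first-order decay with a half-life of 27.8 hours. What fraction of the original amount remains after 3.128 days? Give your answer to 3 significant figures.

0.154

3.128 days = 75.072 hours.
n = 75.072/27.8 ≈ 2.7004 half-lives.
Fraction remaining = (1/2)^2.7004 ≈ 0.15385.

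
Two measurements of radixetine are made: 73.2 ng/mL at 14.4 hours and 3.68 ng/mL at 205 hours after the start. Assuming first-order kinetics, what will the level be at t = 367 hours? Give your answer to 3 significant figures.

0.290 ng/mL

Over Δt = 205 − 14.4 = 190.6 hours, the level fell by a factor of 73.2/3.68 ≈ 19.891.
n = log₂(19.891) ≈ 4.3141 half-lives, so t½ = 190.6/4.3141 ≈ 44.181 hours.
From t = 205 to t = 367: 3.68 × (1/2)^((367−205)/44.181) ≈ 0.28977 ng/mL.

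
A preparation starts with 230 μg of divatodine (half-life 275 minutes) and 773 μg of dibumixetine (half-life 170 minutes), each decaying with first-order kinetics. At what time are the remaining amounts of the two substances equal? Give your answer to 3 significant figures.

Set 230·(1/2)^(t/275) = 773·(1/2)^(t/170).
Taking log₂: log₂(230/773) = t·(1/275 − 1/170).
log₂(0.29754) = -1.7488; 1/275 − 1/170 = -0.002246.
t = -1.7488 / -0.002246 ≈ 778.65 minutes.

779 minutes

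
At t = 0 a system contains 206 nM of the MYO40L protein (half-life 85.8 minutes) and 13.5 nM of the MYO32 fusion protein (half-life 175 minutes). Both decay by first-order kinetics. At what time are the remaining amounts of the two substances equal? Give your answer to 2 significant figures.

Set 206·(1/2)^(t/85.8) = 13.5·(1/2)^(t/175).
Taking log₂: log₂(206/13.5) = t·(1/85.8 − 1/175).
log₂(15.259) = 3.9316; 1/85.8 − 1/175 = 0.0059407.
t = 3.9316 / 0.0059407 ≈ 661.81 minutes.

660 minutes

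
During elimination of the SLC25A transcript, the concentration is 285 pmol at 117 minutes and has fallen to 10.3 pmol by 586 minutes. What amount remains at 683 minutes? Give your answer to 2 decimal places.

5.18 pmol

Over Δt = 586 − 117 = 469 minutes, the level fell by a factor of 285/10.3 ≈ 27.67.
n = log₂(27.67) ≈ 4.7902 half-lives, so t½ = 469/4.7902 ≈ 97.907 minutes.
From t = 586 to t = 683: 10.3 × (1/2)^((683−586)/97.907) ≈ 5.1832 pmol.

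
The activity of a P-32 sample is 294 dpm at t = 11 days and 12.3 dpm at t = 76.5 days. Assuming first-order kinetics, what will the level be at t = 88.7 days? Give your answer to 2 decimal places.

Over Δt = 76.5 − 11 = 65.5 days, the level fell by a factor of 294/12.3 ≈ 23.902.
n = log₂(23.902) ≈ 4.5791 half-lives, so t½ = 65.5/4.5791 ≈ 14.304 days.
From t = 76.5 to t = 88.7: 12.3 × (1/2)^((88.7−76.5)/14.304) ≈ 6.8102 dpm.

6.81 dpm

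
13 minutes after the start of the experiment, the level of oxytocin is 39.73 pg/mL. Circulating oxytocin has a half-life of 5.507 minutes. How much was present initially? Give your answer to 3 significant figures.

204 pg/mL

Number of half-lives elapsed: n = 13/5.507 ≈ 2.3606.
A₀ = A × 2^n = 39.73 × 2^2.3606 = 39.73 × 5.136 ≈ 204.05 pg/mL.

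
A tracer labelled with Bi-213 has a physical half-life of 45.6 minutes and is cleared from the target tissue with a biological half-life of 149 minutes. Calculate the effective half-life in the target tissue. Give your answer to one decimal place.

1/t_eff = 1/t_phys + 1/t_biol = 1/45.6 + 1/149 = 0.028641 per minute.
t_eff = 45.6 × 149 / (45.6 + 149) ≈ 34.915 minutes.

34.9 minutes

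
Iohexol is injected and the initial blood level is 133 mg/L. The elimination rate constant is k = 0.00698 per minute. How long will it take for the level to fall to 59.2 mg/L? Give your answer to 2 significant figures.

t½ = ln 2 / k = 0.69315 / 0.00698 ≈ 99.305 minutes.
Fraction remaining = 59.2/133 ≈ 0.44511.
n = log₂(133/59.2) = ln(2.2466)/ln 2 ≈ 1.1678 half-lives.
t = n × t½ = 1.1678 × 99.305 ≈ 115.96 minutes.

120 minutes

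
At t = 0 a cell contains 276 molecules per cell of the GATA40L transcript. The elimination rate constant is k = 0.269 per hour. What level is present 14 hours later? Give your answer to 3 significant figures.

6.39 molecules per cell

t½ = ln 2 / k = 0.69315 / 0.269 ≈ 2.5768 hours.
Number of half-lives: n = 14/2.5768 ≈ 5.4332.
Remaining = 276 × (1/2)^5.4332 = 276 × 0.023144 ≈ 6.3879 molecules per cell.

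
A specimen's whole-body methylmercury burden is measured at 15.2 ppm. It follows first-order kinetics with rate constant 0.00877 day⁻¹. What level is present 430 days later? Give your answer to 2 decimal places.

0.35 ppm

t½ = ln 2 / λ = 0.69315 / 0.00877 ≈ 79.036 days.
Number of half-lives: n = 430/79.036 ≈ 5.4405.
Remaining = 15.2 × (1/2)^5.4405 = 15.2 × 0.023027 ≈ 0.35001 ppm.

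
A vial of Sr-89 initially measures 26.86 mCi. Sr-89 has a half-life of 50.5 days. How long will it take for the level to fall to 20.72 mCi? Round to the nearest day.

Fraction remaining = 20.72/26.86 ≈ 0.77141.
n = log₂(26.86/20.72) = ln(1.2963)/ln 2 ≈ 0.37444 half-lives.
t = n × t½ = 0.37444 × 50.5 ≈ 18.909 days.

19 days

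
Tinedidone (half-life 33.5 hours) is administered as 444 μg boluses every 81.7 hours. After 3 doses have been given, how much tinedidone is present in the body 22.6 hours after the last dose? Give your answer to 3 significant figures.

The 3 doses were given 186, 104.3, 22.6 hours ago.
Total = 444·(1/2)^(186/33.5) + 444·(1/2)^(104.3/33.5) + 444·(1/2)^(22.6/33.5)
      = 9.4622 + 51.303 + 278.16 ≈ 338.93 μg.

339 μg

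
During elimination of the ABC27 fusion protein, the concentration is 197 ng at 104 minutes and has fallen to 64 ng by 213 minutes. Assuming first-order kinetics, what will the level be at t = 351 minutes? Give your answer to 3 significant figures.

15.4 ng

Over Δt = 213 − 104 = 109 minutes, the level fell by a factor of 197/64 ≈ 3.0781.
n = log₂(3.0781) ≈ 1.6221 half-lives, so t½ = 109/1.6221 ≈ 67.199 minutes.
From t = 213 to t = 351: 64 × (1/2)^((351−213)/67.199) ≈ 15.416 ng.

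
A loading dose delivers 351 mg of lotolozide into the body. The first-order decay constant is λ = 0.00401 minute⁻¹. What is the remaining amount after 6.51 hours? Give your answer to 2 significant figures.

73 mg

t½ = ln 2 / λ = 0.69315 / 0.00401 ≈ 172.85 minutes.
Convert the elapsed time: 6.51 hours = 390.6 minutes.
Number of half-lives: n = 390.6/172.85 ≈ 2.2597.
Remaining = 351 × (1/2)^2.2597 = 351 × 0.20882 ≈ 73.294 mg.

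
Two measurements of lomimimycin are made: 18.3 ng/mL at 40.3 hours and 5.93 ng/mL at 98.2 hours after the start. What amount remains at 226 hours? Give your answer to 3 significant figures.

0.493 ng/mL

Over Δt = 98.2 − 40.3 = 57.9 hours, the level fell by a factor of 18.3/5.93 ≈ 3.086.
n = log₂(3.086) ≈ 1.6257 half-lives, so t½ = 57.9/1.6257 ≈ 35.615 hours.
From t = 98.2 to t = 226: 5.93 × (1/2)^((226−98.2)/35.615) ≈ 0.49298 ng/mL.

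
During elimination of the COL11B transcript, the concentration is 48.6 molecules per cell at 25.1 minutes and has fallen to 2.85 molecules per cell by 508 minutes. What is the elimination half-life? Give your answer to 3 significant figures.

118 minutes

Over Δt = 508 − 25.1 = 482.9 minutes, the level fell by a factor of 48.6/2.85 ≈ 17.053.
n = log₂(17.053) ≈ 4.0919 half-lives, so t½ = 482.9/4.0919 ≈ 118.01 minutes.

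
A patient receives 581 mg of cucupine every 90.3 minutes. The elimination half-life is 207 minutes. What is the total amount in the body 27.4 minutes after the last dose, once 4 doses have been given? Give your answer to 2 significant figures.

The 4 doses were given 298.3, 208, 117.7, 27.4 minutes ago.
Total = 581·(1/2)^(298.3/207) + 581·(1/2)^(208/207) + 581·(1/2)^(117.7/207) + 581·(1/2)^(27.4/207)
      = 213.98 + 289.53 + 391.75 + 530.07 ≈ 1425.3 mg.

1400 mg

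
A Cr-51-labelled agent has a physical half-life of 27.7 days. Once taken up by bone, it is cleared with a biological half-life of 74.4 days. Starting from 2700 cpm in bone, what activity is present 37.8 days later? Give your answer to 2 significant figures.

740 cpm

1/t_eff = 1/t_phys + 1/t_biol = 1/27.7 + 1/74.4 = 0.049542 per day.
t_eff = 27.7 × 74.4 / (27.7 + 74.4) ≈ 20.185 days.
Remaining = 2700 × (1/2)^(37.8/20.185) = 2700 × (1/2)^1.8727 ≈ 737.27 cpm.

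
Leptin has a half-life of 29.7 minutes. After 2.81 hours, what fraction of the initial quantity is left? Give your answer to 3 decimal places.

2.81 hours = 168.6 minutes.
n = 168.6/29.7 ≈ 5.6768 half-lives.
Fraction remaining = (1/2)^5.6768 ≈ 0.019549.

0.020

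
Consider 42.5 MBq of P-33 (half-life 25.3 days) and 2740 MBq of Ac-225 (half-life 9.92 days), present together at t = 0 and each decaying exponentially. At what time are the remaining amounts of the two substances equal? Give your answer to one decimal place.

Set 42.5·(1/2)^(t/25.3) = 2740·(1/2)^(t/9.92).
Taking log₂: log₂(42.5/2740) = t·(1/25.3 − 1/9.92).
log₂(0.015511) = -6.0106; 1/25.3 − 1/9.92 = -0.061281.
t = -6.0106 / -0.061281 ≈ 98.082 days.

98.1 days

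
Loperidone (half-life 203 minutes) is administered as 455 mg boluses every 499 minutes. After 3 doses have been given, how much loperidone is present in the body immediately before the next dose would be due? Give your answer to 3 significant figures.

101 mg

The 3 doses were given 1497, 998, 499 minutes ago.
Total = 455·(1/2)^(1497/203) + 455·(1/2)^(998/203) + 455·(1/2)^(499/203)
      = 2.7422 + 15.069 + 82.802 ≈ 100.61 mg.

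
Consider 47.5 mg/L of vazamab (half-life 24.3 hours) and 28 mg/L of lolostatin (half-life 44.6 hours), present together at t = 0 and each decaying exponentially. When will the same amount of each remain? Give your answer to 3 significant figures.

Set 47.5·(1/2)^(t/24.3) = 28·(1/2)^(t/44.6).
Taking log₂: log₂(47.5/28) = t·(1/24.3 − 1/44.6).
log₂(1.6964) = 0.7625; 1/24.3 − 1/44.6 = 0.018731.
t = 0.7625 / 0.018731 ≈ 40.709 hours.

40.7 hours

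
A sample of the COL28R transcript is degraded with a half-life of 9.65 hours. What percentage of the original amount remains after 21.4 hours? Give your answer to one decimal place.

n = 21.4/9.65 ≈ 2.2176 half-lives.
Fraction remaining = (1/2)^2.2176 ≈ 0.215, i.e. 21.5%.

21.5%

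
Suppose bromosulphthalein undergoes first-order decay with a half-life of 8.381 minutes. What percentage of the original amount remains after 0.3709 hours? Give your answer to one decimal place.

0.3709 hours = 22.254 minutes.
n = 22.254/8.381 ≈ 2.6553 half-lives.
Fraction remaining = (1/2)^2.6553 ≈ 0.15874, i.e. 15.874%.

15.9%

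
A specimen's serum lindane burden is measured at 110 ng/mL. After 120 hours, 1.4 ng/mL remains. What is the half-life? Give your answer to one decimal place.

19.1 hours

A/A₀ = 1.4/110 ≈ 0.012727.
n = log₂(78.571) ≈ 6.2959 half-lives elapsed in 120 hours.
t½ = 120/6.2959 ≈ 19.06 hours.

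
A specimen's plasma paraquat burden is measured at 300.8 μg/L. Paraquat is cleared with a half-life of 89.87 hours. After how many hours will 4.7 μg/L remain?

4.7/300.8 = 1/64, so 6 half-lives have elapsed.
t = 6 × 89.87 = 539.22 hours.

539.22 hours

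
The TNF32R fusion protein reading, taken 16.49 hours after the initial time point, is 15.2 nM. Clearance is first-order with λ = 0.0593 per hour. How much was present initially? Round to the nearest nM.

40 nM

t½ = ln 2 / λ = 0.69315 / 0.0593 ≈ 11.689 hours.
Number of half-lives elapsed: n = 16.49/11.689 ≈ 1.4107.
A₀ = A × 2^n = 15.2 × 2^1.4107 = 15.2 × 2.6588 ≈ 40.413 nM.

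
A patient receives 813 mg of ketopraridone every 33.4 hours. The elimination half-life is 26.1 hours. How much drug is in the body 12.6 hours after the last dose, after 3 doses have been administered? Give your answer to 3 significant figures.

920 mg

The 3 doses were given 79.4, 46, 12.6 hours ago.
Total = 813·(1/2)^(79.4/26.1) + 813·(1/2)^(46/26.1) + 813·(1/2)^(12.6/26.1)
      = 98.699 + 239.63 + 581.79 ≈ 920.12 mg.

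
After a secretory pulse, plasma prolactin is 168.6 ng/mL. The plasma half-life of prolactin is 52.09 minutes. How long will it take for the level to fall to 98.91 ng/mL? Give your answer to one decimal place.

Fraction remaining = 98.91/168.6 ≈ 0.58665.
n = log₂(168.6/98.91) = ln(1.7046)/ln 2 ≈ 0.76942 half-lives.
t = n × t½ = 0.76942 × 52.09 ≈ 40.079 minutes.

40.1 minutes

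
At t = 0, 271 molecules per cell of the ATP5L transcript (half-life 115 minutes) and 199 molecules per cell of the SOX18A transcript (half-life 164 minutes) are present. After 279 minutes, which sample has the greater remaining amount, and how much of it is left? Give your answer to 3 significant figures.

SOX18A transcript, 61.2 molecules per cell

ATP5L transcript: 271 × (1/2)^2.4261 ≈ 50.425 molecules per cell.
SOX18A transcript: 199 × (1/2)^1.7012 ≈ 61.198 molecules per cell.
SOX18A transcript has more remaining, at ≈ 61.198 molecules per cell.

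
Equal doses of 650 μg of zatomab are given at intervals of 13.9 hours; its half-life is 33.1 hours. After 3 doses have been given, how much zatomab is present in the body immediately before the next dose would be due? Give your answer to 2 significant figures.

1100 μg

The 3 doses were given 41.7, 27.8, 13.9 hours ago.
Total = 650·(1/2)^(41.7/33.1) + 650·(1/2)^(27.8/33.1) + 650·(1/2)^(13.9/33.1)
      = 271.44 + 363.15 + 485.85 ≈ 1120.4 μg.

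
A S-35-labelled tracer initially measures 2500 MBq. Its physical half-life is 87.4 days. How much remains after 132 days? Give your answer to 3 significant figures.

Number of half-lives: n = 132/87.4 ≈ 1.5103.
Remaining = 2500 × (1/2)^1.5103 = 2500 × 0.35104 ≈ 877.6 MBq.

878 MBq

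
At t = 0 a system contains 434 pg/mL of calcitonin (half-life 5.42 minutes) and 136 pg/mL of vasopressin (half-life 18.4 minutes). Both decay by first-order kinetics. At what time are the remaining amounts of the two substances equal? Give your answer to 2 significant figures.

13 minutes

Set 434·(1/2)^(t/5.42) = 136·(1/2)^(t/18.4).
Taking log₂: log₂(434/136) = t·(1/5.42 − 1/18.4).
log₂(3.1912) = 1.6741; 1/5.42 − 1/18.4 = 0.13015.
t = 1.6741 / 0.13015 ≈ 12.862 minutes.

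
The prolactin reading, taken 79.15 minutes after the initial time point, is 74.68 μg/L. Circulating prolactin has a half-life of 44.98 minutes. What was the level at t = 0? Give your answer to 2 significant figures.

Number of half-lives elapsed: n = 79.15/44.98 ≈ 1.7597.
A₀ = A × 2^n = 74.68 × 2^1.7597 = 74.68 × 3.3862 ≈ 252.88 μg/L.

250 μg/L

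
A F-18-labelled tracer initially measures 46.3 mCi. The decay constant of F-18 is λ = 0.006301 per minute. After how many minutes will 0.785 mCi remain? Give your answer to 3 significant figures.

t½ = ln 2 / λ = 0.69315 / 0.006301 ≈ 110.01 minutes.
Fraction remaining = 0.785/46.3 ≈ 0.016955.
n = log₂(46.3/0.785) = ln(58.981)/ln 2 ≈ 5.8822 half-lives.
t = n × t½ = 5.8822 × 110.01 ≈ 647.07 minutes.

647 minutes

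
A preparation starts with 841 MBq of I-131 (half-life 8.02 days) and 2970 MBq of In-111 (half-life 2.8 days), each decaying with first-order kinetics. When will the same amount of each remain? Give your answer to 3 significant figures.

Set 841·(1/2)^(t/8.02) = 2970·(1/2)^(t/2.8).
Taking log₂: log₂(841/2970) = t·(1/8.02 − 1/2.8).
log₂(0.28316) = -1.8203; 1/8.02 − 1/2.8 = -0.23245.
t = -1.8203 / -0.23245 ≈ 7.8307 days.

7.83 days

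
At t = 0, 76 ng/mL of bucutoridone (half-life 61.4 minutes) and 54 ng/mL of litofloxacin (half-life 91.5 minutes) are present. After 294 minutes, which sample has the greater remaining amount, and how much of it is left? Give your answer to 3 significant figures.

bucutoridone: 76 × (1/2)^4.7883 ≈ 2.7504 ng/mL.
litofloxacin: 54 × (1/2)^3.2131 ≈ 5.823 ng/mL.
Litofloxacin has more remaining, at ≈ 5.823 ng/mL.

litofloxacin, 5.82 ng/mL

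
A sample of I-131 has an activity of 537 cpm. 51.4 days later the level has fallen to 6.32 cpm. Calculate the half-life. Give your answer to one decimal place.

A/A₀ = 6.32/537 ≈ 0.011769.
n = log₂(84.968) ≈ 6.4089 half-lives elapsed in 51.4 days.
t½ = 51.4/6.4089 ≈ 8.0202 days.

8.0 days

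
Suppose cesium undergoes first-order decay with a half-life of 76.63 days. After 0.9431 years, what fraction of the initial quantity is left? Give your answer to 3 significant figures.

0.0444

0.9431 years = 344.232 days.
n = 344.232/76.63 ≈ 4.4921 half-lives.
Fraction remaining = (1/2)^4.4921 ≈ 0.044436.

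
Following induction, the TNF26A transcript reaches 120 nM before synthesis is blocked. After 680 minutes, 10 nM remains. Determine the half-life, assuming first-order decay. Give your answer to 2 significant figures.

190 minutes

A/A₀ = 10/120 ≈ 0.083333.
n = log₂(12) ≈ 3.585 half-lives elapsed in 680 minutes.
t½ = 680/3.585 ≈ 189.68 minutes.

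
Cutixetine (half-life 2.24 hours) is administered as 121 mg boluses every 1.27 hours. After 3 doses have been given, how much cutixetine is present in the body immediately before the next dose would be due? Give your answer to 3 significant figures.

The 3 doses were given 3.81, 2.54, 1.27 hours ago.
Total = 121·(1/2)^(3.81/2.24) + 121·(1/2)^(2.54/2.24) + 121·(1/2)^(1.27/2.24)
      = 37.219 + 55.136 + 81.679 ≈ 174.03 mg.

174 mg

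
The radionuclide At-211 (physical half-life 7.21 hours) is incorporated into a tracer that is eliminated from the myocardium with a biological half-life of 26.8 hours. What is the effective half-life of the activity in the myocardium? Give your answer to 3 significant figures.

5.68 hours

1/t_eff = 1/t_phys + 1/t_biol = 1/7.21 + 1/26.8 = 0.17601 per hour.
t_eff = 7.21 × 26.8 / (7.21 + 26.8) ≈ 5.6815 hours.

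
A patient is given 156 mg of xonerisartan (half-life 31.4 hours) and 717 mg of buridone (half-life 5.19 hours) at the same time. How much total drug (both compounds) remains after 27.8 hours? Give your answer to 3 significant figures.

102 mg

xonerisartan: 156 × (1/2)^(27.8/31.4) = 156 × (1/2)^0.88535 ≈ 84.452 mg.
buridone: 717 × (1/2)^(27.8/5.19) = 717 × (1/2)^5.3565 ≈ 17.501 mg.
Total = 84.452 + 17.501 ≈ 101.95 mg.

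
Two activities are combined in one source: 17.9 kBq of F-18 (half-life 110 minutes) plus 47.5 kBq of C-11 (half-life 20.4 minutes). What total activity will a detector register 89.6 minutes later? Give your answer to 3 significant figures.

12.4 kBq

F-18: 17.9 × (1/2)^(89.6/110) = 17.9 × (1/2)^0.81455 ≈ 10.178 kBq.
C-11: 47.5 × (1/2)^(89.6/20.4) = 47.5 × (1/2)^4.3922 ≈ 2.2622 kBq.
Total = 10.178 + 2.2622 ≈ 12.44 kBq.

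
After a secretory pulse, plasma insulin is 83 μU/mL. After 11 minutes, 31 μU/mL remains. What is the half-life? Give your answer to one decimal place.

A/A₀ = 31/83 ≈ 0.37349.
n = log₂(2.6774) ≈ 1.4208 half-lives elapsed in 11 minutes.
t½ = 11/1.4208 ≈ 7.7419 minutes.

7.7 minutes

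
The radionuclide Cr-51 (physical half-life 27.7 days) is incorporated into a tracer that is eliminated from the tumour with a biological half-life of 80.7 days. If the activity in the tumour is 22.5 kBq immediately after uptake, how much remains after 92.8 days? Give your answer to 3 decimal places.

0.994 kBq

1/t_eff = 1/t_phys + 1/t_biol = 1/27.7 + 1/80.7 = 0.048493 per day.
t_eff = 27.7 × 80.7 / (27.7 + 80.7) ≈ 20.622 days.
Remaining = 22.5 × (1/2)^(92.8/20.622) = 22.5 × (1/2)^4.5001 ≈ 0.99429 kBq.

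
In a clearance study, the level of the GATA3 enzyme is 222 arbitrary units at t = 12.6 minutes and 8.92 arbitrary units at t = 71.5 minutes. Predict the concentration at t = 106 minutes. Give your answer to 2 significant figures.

1.4 arbitrary units

Over Δt = 71.5 − 12.6 = 58.9 minutes, the level fell by a factor of 222/8.92 ≈ 24.888.
n = log₂(24.888) ≈ 4.6374 half-lives, so t½ = 58.9/4.6374 ≈ 12.701 minutes.
From t = 71.5 to t = 106: 8.92 × (1/2)^((106−71.5)/12.701) ≈ 1.3573 arbitrary units.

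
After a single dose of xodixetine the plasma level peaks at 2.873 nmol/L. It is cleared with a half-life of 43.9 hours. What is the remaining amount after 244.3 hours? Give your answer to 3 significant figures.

Number of half-lives: n = 244.3/43.9 ≈ 5.5649.
Remaining = 2.873 × (1/2)^5.5649 = 2.873 × 0.021125 ≈ 0.060691 nmol/L.

0.0607 nmol/L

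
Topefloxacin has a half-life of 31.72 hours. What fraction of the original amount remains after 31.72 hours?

0.5

n = 31.72/31.72 ≈ 1 half-life.
Fraction remaining = (1/2)^1 ≈ 0.5.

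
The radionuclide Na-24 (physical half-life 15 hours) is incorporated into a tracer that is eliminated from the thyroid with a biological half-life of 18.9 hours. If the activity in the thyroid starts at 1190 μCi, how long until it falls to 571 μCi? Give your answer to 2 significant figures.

1/t_eff = 1/t_phys + 1/t_biol = 1/15 + 1/18.9 = 0.11958 per hour.
t_eff = 15 × 18.9 / (15 + 18.9) ≈ 8.3628 hours.
n = log₂(1190/571) ≈ 1.0594; t = 1.0594 × 8.3628 ≈ 8.8596 hours.

8.9 hours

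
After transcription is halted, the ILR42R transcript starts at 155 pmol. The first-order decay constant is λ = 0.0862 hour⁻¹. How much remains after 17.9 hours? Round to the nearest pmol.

t½ = ln 2 / λ = 0.69315 / 0.0862 ≈ 8.0412 hours.
Number of half-lives: n = 17.9/8.0412 ≈ 2.226.
Remaining = 155 × (1/2)^2.226 = 155 × 0.21374 ≈ 33.13 pmol.

33 pmol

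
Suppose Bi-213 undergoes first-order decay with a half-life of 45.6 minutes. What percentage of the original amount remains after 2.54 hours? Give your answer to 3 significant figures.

2.54 hours = 152.4 minutes.
n = 152.4/45.6 ≈ 3.3421 half-lives.
Fraction remaining = (1/2)^3.3421 ≈ 0.098611, i.e. 9.8611%.

9.86%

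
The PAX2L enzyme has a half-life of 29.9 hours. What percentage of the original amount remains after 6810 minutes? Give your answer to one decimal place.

7.2%

6810 minutes = 113.5 hours.
n = 113.5/29.9 ≈ 3.796 half-lives.
Fraction remaining = (1/2)^3.796 ≈ 0.071994, i.e. 7.1994%.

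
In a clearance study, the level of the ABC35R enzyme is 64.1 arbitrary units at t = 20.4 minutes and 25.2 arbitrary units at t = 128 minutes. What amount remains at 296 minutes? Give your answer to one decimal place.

Over Δt = 128 − 20.4 = 107.6 minutes, the level fell by a factor of 64.1/25.2 ≈ 2.5437.
n = log₂(2.5437) ≈ 1.3469 half-lives, so t½ = 107.6/1.3469 ≈ 79.887 minutes.
From t = 128 to t = 296: 25.2 × (1/2)^((296−128)/79.887) ≈ 5.866 arbitrary units.

5.9 arbitrary units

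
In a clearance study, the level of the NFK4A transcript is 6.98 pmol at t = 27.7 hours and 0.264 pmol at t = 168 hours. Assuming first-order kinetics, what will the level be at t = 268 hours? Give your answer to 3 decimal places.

Over Δt = 168 − 27.7 = 140.3 hours, the level fell by a factor of 6.98/0.264 ≈ 26.439.
n = log₂(26.439) ≈ 4.7246 half-lives, so t½ = 140.3/4.7246 ≈ 29.696 hours.
From t = 168 to t = 268: 0.264 × (1/2)^((268−168)/29.696) ≈ 0.025579 pmol.

0.026 pmol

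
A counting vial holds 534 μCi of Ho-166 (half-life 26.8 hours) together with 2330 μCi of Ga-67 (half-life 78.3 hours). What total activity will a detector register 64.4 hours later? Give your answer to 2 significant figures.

1400 μCi

Ho-166: 534 × (1/2)^(64.4/26.8) = 534 × (1/2)^2.403 ≈ 100.96 μCi.
Ga-67: 2330 × (1/2)^(64.4/78.3) = 2330 × (1/2)^0.82248 ≈ 1317.5 μCi.
Total = 100.96 + 1317.5 ≈ 1418.5 μCi.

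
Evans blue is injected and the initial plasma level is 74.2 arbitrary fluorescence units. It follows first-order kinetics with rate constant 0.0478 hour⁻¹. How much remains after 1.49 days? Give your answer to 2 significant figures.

13 arbitrary fluorescence units

t½ = ln 2 / λ = 0.69315 / 0.0478 ≈ 14.501 hours.
Convert the elapsed time: 1.49 days = 35.76 hours.
Number of half-lives: n = 35.76/14.501 ≈ 2.466.
Remaining = 74.2 × (1/2)^2.466 = 74.2 × 0.18099 ≈ 13.429 arbitrary fluorescence units.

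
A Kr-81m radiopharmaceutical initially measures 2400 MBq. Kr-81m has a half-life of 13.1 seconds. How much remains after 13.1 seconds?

1200 MBq

Elapsed time is 1 half-life (13.1/13.1).
Each half-life halves the amount: 2400 × (1/2)^1 = 2400/2 = 1200 MBq.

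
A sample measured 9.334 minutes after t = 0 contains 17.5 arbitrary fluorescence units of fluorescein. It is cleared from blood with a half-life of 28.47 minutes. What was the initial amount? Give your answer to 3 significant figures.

22.0 arbitrary fluorescence units

Number of half-lives elapsed: n = 9.334/28.47 ≈ 0.32785.
A₀ = A × 2^n = 17.5 × 2^0.32785 = 17.5 × 1.2551 ≈ 21.965 arbitrary fluorescence units.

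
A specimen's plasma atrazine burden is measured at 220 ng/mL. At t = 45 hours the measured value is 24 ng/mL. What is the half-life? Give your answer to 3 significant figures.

14.1 hours

A/A₀ = 24/220 ≈ 0.10909.
n = log₂(9.1667) ≈ 3.1964 half-lives elapsed in 45 hours.
t½ = 45/3.1964 ≈ 14.078 hours.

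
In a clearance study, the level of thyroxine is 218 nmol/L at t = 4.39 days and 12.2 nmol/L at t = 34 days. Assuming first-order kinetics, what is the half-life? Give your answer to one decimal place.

7.1 days

Over Δt = 34 − 4.39 = 29.61 days, the level fell by a factor of 218/12.2 ≈ 17.869.
n = log₂(17.869) ≈ 4.1594 half-lives, so t½ = 29.61/4.1594 ≈ 7.1189 days.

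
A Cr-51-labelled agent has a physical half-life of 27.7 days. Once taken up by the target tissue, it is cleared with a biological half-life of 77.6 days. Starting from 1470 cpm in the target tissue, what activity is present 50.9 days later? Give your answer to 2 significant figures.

260 cpm

1/t_eff = 1/t_phys + 1/t_biol = 1/27.7 + 1/77.6 = 0.048988 per day.
t_eff = 27.7 × 77.6 / (27.7 + 77.6) ≈ 20.413 days.
Remaining = 1470 × (1/2)^(50.9/20.413) = 1470 × (1/2)^2.4935 ≈ 261.04 cpm.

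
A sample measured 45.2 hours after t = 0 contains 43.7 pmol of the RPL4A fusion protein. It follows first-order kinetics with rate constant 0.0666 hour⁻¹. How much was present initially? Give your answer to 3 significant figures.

t½ = ln 2 / k = 0.69315 / 0.0666 ≈ 10.408 hours.
Number of half-lives elapsed: n = 45.2/10.408 ≈ 4.343.
A₀ = A × 2^n = 43.7 × 2^4.343 = 43.7 × 20.294 ≈ 886.84 pmol.

887 pmol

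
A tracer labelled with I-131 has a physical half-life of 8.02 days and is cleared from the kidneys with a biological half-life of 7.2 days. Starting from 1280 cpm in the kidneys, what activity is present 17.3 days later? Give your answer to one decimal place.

1/t_eff = 1/t_phys + 1/t_biol = 1/8.02 + 1/7.2 = 0.26358 per day.
t_eff = 8.02 × 7.2 / (8.02 + 7.2) ≈ 3.794 days.
Remaining = 1280 × (1/2)^(17.3/3.794) = 1280 × (1/2)^4.5599 ≈ 54.268 cpm.

54.3 cpm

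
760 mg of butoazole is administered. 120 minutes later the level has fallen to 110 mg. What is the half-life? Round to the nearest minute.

A/A₀ = 110/760 ≈ 0.14474.
n = log₂(6.9091) ≈ 2.7885 half-lives elapsed in 120 minutes.
t½ = 120/2.7885 ≈ 43.034 minutes.

43 minutes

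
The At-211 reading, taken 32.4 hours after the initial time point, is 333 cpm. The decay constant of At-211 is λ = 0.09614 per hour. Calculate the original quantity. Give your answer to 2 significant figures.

7500 cpm

t½ = ln 2 / λ = 0.69315 / 0.09614 ≈ 7.2098 hours.
Number of half-lives elapsed: n = 32.4/7.2098 ≈ 4.4939.
A₀ = A × 2^n = 333 × 2^4.4939 = 333 × 22.532 ≈ 7503.2 cpm.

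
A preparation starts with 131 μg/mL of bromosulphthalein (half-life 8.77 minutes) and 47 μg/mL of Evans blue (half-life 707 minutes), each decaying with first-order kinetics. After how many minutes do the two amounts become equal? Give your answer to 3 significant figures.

13.1 minutes

Set 131·(1/2)^(t/8.77) = 47·(1/2)^(t/707).
Taking log₂: log₂(131/47) = t·(1/8.77 − 1/707).
log₂(2.7872) = 1.4788; 1/8.77 − 1/707 = 0.11261.
t = 1.4788 / 0.11261 ≈ 13.132 minutes.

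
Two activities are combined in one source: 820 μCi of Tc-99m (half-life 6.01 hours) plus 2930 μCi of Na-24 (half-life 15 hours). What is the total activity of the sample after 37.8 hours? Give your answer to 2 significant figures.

Tc-99m: 820 × (1/2)^(37.8/6.01) = 820 × (1/2)^6.2895 ≈ 10.483 μCi.
Na-24: 2930 × (1/2)^(37.8/15) = 2930 × (1/2)^2.52 ≈ 510.82 μCi.
Total = 10.483 + 510.82 ≈ 521.31 μCi.

520 μCi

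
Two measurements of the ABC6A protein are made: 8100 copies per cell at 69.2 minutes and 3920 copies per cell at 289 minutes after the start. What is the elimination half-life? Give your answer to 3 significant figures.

Over Δt = 289 − 69.2 = 219.8 minutes, the level fell by a factor of 8100/3920 ≈ 2.0663.
n = log₂(2.0663) ≈ 1.0471 half-lives, so t½ = 219.8/1.0471 ≈ 209.92 minutes.

210 minutes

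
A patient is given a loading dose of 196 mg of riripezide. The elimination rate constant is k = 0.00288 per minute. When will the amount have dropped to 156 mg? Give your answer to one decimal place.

t½ = ln 2 / k = 0.69315 / 0.00288 ≈ 240.68 minutes.
Fraction remaining = 156/196 ≈ 0.79592.
n = log₂(196/156) = ln(1.2564)/ln 2 ≈ 0.32931 half-lives.
t = n × t½ = 0.32931 × 240.68 ≈ 79.256 minutes.

79.3 minutes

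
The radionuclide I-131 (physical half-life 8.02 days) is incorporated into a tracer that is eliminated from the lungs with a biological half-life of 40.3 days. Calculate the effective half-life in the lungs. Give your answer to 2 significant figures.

6.7 days

1/t_eff = 1/t_phys + 1/t_biol = 1/8.02 + 1/40.3 = 0.1495 per day.
t_eff = 8.02 × 40.3 / (8.02 + 40.3) ≈ 6.6889 days.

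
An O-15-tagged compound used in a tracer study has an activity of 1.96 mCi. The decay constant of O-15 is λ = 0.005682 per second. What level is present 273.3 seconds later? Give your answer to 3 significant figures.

0.415 mCi

t½ = ln 2 / λ = 0.69315 / 0.005682 ≈ 121.99 seconds.
Number of half-lives: n = 273.3/121.99 ≈ 2.2403.
Remaining = 1.96 × (1/2)^2.2403 = 1.96 × 0.21164 ≈ 0.41481 mCi.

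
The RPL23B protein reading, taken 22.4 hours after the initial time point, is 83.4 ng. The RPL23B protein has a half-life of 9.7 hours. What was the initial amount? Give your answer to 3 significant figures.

Number of half-lives elapsed: n = 22.4/9.7 ≈ 2.3093.
A₀ = A × 2^n = 83.4 × 2^2.3093 = 83.4 × 4.9564 ≈ 413.36 ng.

413 ng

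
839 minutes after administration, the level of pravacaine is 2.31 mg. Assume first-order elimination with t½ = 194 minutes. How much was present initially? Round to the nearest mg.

46 mg

Number of half-lives elapsed: n = 839/194 ≈ 4.3247.
A₀ = A × 2^n = 2.31 × 2^4.3247 = 2.31 × 20.039 ≈ 46.29 mg.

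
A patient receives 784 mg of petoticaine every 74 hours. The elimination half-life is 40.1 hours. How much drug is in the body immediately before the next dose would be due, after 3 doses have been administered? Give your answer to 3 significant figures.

296 mg

The 3 doses were given 222, 148, 74 hours ago.
Total = 784·(1/2)^(222/40.1) + 784·(1/2)^(148/40.1) + 784·(1/2)^(74/40.1)
      = 16.895 + 60.713 + 218.17 ≈ 295.78 mg.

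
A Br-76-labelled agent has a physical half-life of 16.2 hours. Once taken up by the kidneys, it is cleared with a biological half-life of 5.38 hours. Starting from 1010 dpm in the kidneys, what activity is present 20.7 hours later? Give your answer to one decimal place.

28.9 dpm

1/t_eff = 1/t_phys + 1/t_biol = 1/16.2 + 1/5.38 = 0.2476 per hour.
t_eff = 16.2 × 5.38 / (16.2 + 5.38) ≈ 4.0387 hours.
Remaining = 1010 × (1/2)^(20.7/4.0387) = 1010 × (1/2)^5.1254 ≈ 28.936 dpm.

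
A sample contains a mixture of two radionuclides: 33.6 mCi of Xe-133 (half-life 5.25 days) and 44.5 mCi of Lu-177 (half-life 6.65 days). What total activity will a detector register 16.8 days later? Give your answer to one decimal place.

Xe-133: 33.6 × (1/2)^(16.8/5.25) = 33.6 × (1/2)^3.2 ≈ 3.6563 mCi.
Lu-177: 44.5 × (1/2)^(16.8/6.65) = 44.5 × (1/2)^2.5263 ≈ 7.7244 mCi.
Total = 3.6563 + 7.7244 ≈ 11.381 mCi.

11.4 mCi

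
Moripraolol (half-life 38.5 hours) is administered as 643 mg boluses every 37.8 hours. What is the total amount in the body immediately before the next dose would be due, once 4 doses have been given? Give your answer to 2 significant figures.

620 mg

The 4 doses were given 151.2, 113.4, 75.6, 37.8 hours ago.
Total = 643·(1/2)^(151.2/38.5) + 643·(1/2)^(113.4/38.5) + 643·(1/2)^(75.6/38.5) + 643·(1/2)^(37.8/38.5)
      = 42.265 + 83.472 + 164.85 + 325.58 ≈ 616.17 mg.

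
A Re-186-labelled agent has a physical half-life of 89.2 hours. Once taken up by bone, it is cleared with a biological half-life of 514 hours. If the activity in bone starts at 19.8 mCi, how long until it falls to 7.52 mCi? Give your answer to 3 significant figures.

106 hours

1/t_eff = 1/t_phys + 1/t_biol = 1/89.2 + 1/514 = 0.013156 per hour.
t_eff = 89.2 × 514 / (89.2 + 514) ≈ 76.009 hours.
n = log₂(19.8/7.52) ≈ 1.3967; t = 1.3967 × 76.009 ≈ 106.16 hours.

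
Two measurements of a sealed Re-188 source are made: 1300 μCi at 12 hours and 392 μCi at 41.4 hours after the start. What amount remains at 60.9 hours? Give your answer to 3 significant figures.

Over Δt = 41.4 − 12 = 29.4 hours, the level fell by a factor of 1300/392 ≈ 3.3163.
n = log₂(3.3163) ≈ 1.7296 half-lives, so t½ = 29.4/1.7296 ≈ 16.998 hours.
From t = 41.4 to t = 60.9: 392 × (1/2)^((60.9−41.4)/16.998) ≈ 176.99 μCi.

177 μCi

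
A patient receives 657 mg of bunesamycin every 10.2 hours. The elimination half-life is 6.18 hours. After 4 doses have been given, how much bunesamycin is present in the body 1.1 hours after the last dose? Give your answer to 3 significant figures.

843 mg

The 4 doses were given 31.7, 21.5, 11.3, 1.1 hours ago.
Total = 657·(1/2)^(31.7/6.18) + 657·(1/2)^(21.5/6.18) + 657·(1/2)^(11.3/6.18) + 657·(1/2)^(1.1/6.18)
      = 18.769 + 58.924 + 184.99 + 580.74 ≈ 843.42 mg.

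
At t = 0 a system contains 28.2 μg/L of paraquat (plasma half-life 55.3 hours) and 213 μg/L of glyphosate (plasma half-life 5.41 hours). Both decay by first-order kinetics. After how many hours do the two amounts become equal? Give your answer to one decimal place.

17.5 hours

Set 28.2·(1/2)^(t/55.3) = 213·(1/2)^(t/5.41).
Taking log₂: log₂(28.2/213) = t·(1/55.3 − 1/5.41).
log₂(0.13239) = -2.9171; 1/55.3 − 1/5.41 = -0.16676.
t = -2.9171 / -0.16676 ≈ 17.493 hours.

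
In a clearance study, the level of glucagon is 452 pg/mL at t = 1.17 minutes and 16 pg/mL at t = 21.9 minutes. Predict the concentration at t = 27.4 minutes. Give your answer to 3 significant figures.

6.59 pg/mL

Over Δt = 21.9 − 1.17 = 20.73 minutes, the level fell by a factor of 452/16 ≈ 28.25.
n = log₂(28.25) ≈ 4.8202 half-lives, so t½ = 20.73/4.8202 ≈ 4.3007 minutes.
From t = 21.9 to t = 27.4: 16 × (1/2)^((27.4−21.9)/4.3007) ≈ 6.5939 pg/mL.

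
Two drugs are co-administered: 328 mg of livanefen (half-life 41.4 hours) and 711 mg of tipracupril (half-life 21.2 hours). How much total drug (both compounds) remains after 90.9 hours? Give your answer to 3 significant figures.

108 mg

livanefen: 328 × (1/2)^(90.9/41.4) = 328 × (1/2)^2.1957 ≈ 71.601 mg.
tipracupril: 711 × (1/2)^(90.9/21.2) = 711 × (1/2)^4.2877 ≈ 36.403 mg.
Total = 71.601 + 36.403 ≈ 108 mg.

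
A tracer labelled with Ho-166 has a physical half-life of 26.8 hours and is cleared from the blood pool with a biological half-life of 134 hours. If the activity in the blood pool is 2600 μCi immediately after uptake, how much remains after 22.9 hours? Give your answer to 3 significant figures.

1280 μCi

1/t_eff = 1/t_phys + 1/t_biol = 1/26.8 + 1/134 = 0.044776 per hour.
t_eff = 26.8 × 134 / (26.8 + 134) ≈ 22.333 hours.
Remaining = 2600 × (1/2)^(22.9/22.333) = 2600 × (1/2)^1.0254 ≈ 1277.3 μCi.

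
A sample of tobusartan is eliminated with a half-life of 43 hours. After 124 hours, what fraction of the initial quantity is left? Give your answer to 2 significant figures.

0.14

n = 124/43 ≈ 2.8837 half-lives.
Fraction remaining = (1/2)^2.8837 ≈ 0.13549.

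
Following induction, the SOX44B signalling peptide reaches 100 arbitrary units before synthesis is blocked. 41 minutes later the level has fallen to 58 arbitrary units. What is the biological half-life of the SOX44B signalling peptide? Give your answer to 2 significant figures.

A/A₀ = 58/100 ≈ 0.58.
n = log₂(1.7241) ≈ 0.78588 half-lives elapsed in 41 minutes.
t½ = 41/0.78588 ≈ 52.171 minutes.

52 minutes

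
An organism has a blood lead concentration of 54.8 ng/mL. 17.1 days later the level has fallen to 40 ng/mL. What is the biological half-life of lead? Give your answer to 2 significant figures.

38 days

A/A₀ = 40/54.8 ≈ 0.72993.
n = log₂(1.37) ≈ 0.45418 half-lives elapsed in 17.1 days.
t½ = 17.1/0.45418 ≈ 37.651 days.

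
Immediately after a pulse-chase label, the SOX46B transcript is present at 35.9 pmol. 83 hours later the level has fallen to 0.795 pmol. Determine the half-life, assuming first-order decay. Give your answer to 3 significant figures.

A/A₀ = 0.795/35.9 ≈ 0.022145.
n = log₂(45.157) ≈ 5.4969 half-lives elapsed in 83 hours.
t½ = 83/5.4969 ≈ 15.099 hours.

15.1 hours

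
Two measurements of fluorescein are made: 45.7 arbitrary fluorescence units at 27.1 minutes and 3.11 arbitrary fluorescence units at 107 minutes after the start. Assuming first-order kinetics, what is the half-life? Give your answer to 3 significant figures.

20.6 minutes

Over Δt = 107 − 27.1 = 79.9 minutes, the level fell by a factor of 45.7/3.11 ≈ 14.695.
n = log₂(14.695) ≈ 3.8772 half-lives, so t½ = 79.9/3.8772 ≈ 20.608 minutes.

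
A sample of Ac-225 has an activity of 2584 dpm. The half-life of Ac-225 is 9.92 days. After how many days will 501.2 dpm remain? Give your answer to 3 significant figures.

23.5 days

Fraction remaining = 501.2/2584 ≈ 0.19396.
n = log₂(2584/501.2) = ln(5.1556)/ln 2 ≈ 2.3661 half-lives.
t = n × t½ = 2.3661 × 9.92 ≈ 23.472 days.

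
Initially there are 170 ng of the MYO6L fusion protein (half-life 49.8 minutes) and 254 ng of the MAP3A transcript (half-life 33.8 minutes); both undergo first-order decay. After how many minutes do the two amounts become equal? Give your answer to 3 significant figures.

Set 170·(1/2)^(t/49.8) = 254·(1/2)^(t/33.8).
Taking log₂: log₂(170/254) = t·(1/49.8 − 1/33.8).
log₂(0.66929) = -0.57929; 1/49.8 − 1/33.8 = -0.0095055.
t = -0.57929 / -0.0095055 ≈ 60.943 minutes.

60.9 minutes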